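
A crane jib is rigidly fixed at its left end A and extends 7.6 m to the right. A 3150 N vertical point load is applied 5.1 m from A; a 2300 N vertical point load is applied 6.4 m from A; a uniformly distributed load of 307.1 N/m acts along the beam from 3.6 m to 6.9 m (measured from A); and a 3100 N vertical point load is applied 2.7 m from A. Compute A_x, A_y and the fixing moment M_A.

Resultant of the distributed load: 307.1 × 3.3 = 1013.43 N at 5.25 m from A.
ΣF_x = 0: A_x = 0.
ΣF_y = 0: A_y − 3150 − 2300 − 307.1·3.3 − 3100 = 0 → A_y = 9563 N.
ΣM about A: M_A − 3150·5.1 − 2300·6.4 − (307.1·3.3)·5.25 − 3100·2.7 = 0 → M_A = 44480 N·m.

A_x = 0, A_y = 9563 N, M_A = 44480 N·m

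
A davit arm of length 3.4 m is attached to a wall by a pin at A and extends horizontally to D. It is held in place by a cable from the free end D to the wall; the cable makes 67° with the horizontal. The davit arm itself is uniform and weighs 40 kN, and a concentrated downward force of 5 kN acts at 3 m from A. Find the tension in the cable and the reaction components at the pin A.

ΣM about A: T·sin67°·3.4 − 40·1.7 − 5·3 = 0 → T = 83/(3.4·0.920505) = 26.52 kN.
ΣF_x = 0: A_x − T·cos67° = 0 → A_x = 26.52 × 0.390731 = 10.36 kN.
ΣF_y = 0: A_y + T·sin67° − 40 − 5 = 0 → A_y = 45 − 26.52 × 0.920505 = 20.59 kN.

T = 26.52 kN, A_x = 10.36 kN, A_y = 20.59 kN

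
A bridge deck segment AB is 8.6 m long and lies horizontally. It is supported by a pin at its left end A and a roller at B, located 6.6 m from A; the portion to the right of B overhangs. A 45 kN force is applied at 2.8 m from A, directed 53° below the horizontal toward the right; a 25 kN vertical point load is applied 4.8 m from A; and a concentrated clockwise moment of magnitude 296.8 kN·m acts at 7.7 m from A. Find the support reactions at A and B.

ΣM about A: B_y·6.6 − 45·sin53°·2.8 − 25·4.8 − 296.8 = 0 → B_y = 517.428/6.6 = 78.3982 ≈ 78.40 kN.
ΣF_y = 0: A_y + 78.3982 − 45·sin53° − 25 = 0 → A_y = -17.46 kN.
ΣF_x = 0: A_x + 45·cos53° = 0 → A_x = -27.08 kN.

A_x = -27.08 kN, A_y = -17.46 kN, B_y = 78.40 kN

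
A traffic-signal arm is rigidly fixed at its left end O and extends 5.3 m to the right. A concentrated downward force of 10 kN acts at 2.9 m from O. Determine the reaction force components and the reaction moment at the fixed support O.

O_x = 0, O_y = 10.00 kN, M_O = 29.00 kN·m

ΣF_x = 0: O_x = 0.
ΣF_y = 0: O_y − 10 = 0 → O_y = 10.00 kN.
ΣM about O: M_O − 10·2.9 = 0 → M_O = 29.00 kN·m.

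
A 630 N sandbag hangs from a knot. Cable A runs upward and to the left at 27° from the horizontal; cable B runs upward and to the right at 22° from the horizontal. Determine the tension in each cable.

T_A = 774.0 N, T_B = 743.8 N

ΣF_x = 0: −T_A·cos27° + T_B·cos22° = 0 → T_B = 0.960981·T_A.
ΣF_y = 0: T_A·sin27° + T_B·sin22° = 630.
Substitute: T_A·(0.45399 + 0.960981·0.374607) = 630 → T_A = 773.975 ≈ 774.0 N.
Then T_B = 0.960981 × 773.975 = 743.8 N.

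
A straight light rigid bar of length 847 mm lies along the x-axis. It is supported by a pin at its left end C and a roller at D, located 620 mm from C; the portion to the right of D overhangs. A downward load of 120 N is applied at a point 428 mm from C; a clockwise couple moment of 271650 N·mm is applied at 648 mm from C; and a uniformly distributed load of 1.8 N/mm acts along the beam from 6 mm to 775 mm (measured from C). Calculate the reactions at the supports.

C_x = 0, C_y = 111.4 N, D_y = 1393 N

Resultant of the distributed load: 1.8 × 769 = 1384.2 N at 390.5 mm from C.
ΣM about C: D_y·620 − 120·428 − 271650 − (1.8·769)·390.5 = 0 → D_y = 863540.1/620 = 1392.81 ≈ 1393 N.
ΣF_y = 0: C_y + 1392.81 − 120 − 1.8·769 = 0 → C_y = 111.4 N.
ΣF_x = 0: no horizontal applied forces, so C_x = 0.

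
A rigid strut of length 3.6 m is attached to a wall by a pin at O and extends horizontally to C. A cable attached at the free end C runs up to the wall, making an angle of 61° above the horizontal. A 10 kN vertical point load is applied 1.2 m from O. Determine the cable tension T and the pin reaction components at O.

T = 3.811 kN, O_x = 1.848 kN, O_y = 6.667 kN

ΣM about O: T·sin61°·3.6 − 10·1.2 = 0 → T = 12/(3.6·0.87462) = 3.81118 ≈ 3.811 kN.
ΣF_x = 0: O_x − T·cos61° = 0 → O_x = 3.81118 × 0.48481 = 1.848 kN.
ΣF_y = 0: O_y + T·sin61° − 10 = 0 → O_y = 10 − 3.81118 × 0.87462 = 6.667 kN.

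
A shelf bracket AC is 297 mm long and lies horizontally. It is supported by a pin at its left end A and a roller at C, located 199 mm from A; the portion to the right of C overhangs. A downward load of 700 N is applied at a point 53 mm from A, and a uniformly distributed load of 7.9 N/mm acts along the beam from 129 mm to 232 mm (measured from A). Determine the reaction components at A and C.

A_x = 0, A_y = 589.2 N, C_y = 924.5 N

Resultant of the distributed load: 7.9 × 103 = 813.7 N at 180.5 mm from A.
Moments about A: C_y·199 − 700·53 − (7.9·103)·180.5 = 0 → C_y = 183972.85/199 = 924.487 ≈ 924.5 N.
ΣF_y = 0: A_y + 924.487 − 700 − 7.9·103 = 0 → A_y = 589.2 N.
ΣF_x = 0: no horizontal applied forces, so A_x = 0.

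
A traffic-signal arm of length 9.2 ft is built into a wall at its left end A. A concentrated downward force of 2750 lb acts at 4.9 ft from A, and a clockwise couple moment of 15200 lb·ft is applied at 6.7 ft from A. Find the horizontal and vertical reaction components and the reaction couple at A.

ΣF_x = 0: A_x = 0.
ΣF_y = 0: A_y − 2750 = 0 → A_y = 2750 lb.
ΣM about A: M_A − 2750·4.9 − 15200 = 0 → M_A = 28680 lb·ft.

A_x = 0, A_y = 2750 lb, M_A = 28680 lb·ft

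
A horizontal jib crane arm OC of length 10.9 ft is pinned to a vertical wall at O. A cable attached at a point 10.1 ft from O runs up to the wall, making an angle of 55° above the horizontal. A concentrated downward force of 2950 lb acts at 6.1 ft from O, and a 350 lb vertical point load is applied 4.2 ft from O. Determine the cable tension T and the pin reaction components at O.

T = 2353 lb, O_x = 1349 lb, O_y = 1373 lb

ΣM about O: T·sin55°·10.1 − 2950·6.1 − 350·4.2 = 0 → T = 19465/(10.1·0.819152) = 2352.71 ≈ 2353 lb.
ΣF_x = 0: O_x − T·cos55° = 0 → O_x = 2352.71 × 0.573576 = 1349 lb.
ΣF_y = 0: O_y + T·sin55° − 2950 − 350 = 0 → O_y = 3300 − 2352.71 × 0.819152 = 1373 lb.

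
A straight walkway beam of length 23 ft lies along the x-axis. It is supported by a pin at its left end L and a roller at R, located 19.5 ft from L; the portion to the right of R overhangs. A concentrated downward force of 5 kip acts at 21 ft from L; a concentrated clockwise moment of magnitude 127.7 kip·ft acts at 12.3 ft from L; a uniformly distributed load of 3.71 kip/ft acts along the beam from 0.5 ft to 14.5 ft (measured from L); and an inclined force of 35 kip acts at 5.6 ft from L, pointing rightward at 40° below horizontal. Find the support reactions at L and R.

L_x = -26.81 kip, L_y = 41.07 kip, R_y = 38.37 kip

Resultant of the distributed load: 3.71 × 14 = 51.94 kip at 7.5 ft from L.
Taking moments about L: R_y·19.5 − 5·21 − 127.7 − (3.71·14)·7.5 − 35·sin40°·5.6 = 0 → R_y = 748.236/19.5 = 38.3711 ≈ 38.37 kip.
ΣF_y = 0: L_y + 38.3711 − 5 − 3.71·14 − 35·sin40° = 0 → L_y = 41.07 kip.
ΣF_x = 0: L_x + 35·cos40° = 0 → L_x = -26.81 kip.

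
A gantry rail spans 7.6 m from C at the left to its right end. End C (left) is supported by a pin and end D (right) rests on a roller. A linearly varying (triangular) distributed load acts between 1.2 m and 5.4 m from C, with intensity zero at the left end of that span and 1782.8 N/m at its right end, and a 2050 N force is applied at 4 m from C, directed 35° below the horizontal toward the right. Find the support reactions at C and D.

Resultant of the triangular load: ½ × 1782.8 × 4.2 = 3743.88 N, acting at 4 m from C (one-third of the span from the peak).
Taking moments about C: D_y·7.6 − (½·1782.8·4.2)·4 − 2050·sin35°·4 = 0 → D_y = 19678.8/7.6 = 2589.32 ≈ 2589 N.
ΣF_y = 0: C_y + 2589.32 − ½·1782.8·4.2 − 2050·sin35° = 0 → C_y = 2330 N.
ΣF_x = 0: C_x + 2050·cos35° = 0 → C_x = -1679 N.

C_x = -1679 N, C_y = 2330 N, D_y = 2589 N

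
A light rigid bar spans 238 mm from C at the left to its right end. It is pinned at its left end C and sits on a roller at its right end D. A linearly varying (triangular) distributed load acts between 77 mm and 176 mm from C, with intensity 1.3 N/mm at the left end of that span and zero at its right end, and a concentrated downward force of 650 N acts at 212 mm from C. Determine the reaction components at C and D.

C_x = 0, C_y = 105.6 N, D_y = 608.7 N

Resultant of the triangular load: ½ × 1.3 × 99 = 64.35 N, acting at 110 mm from C (one-third of the span from the peak).
Taking moments about C: D_y·238 − (½·1.3·99)·110 − 650·212 = 0 → D_y = 144878.5/238 = 608.733 ≈ 608.7 N.
ΣF_y = 0: C_y + 608.733 − ½·1.3·99 − 650 = 0 → C_y = 105.6 N.
ΣF_x = 0: no horizontal applied forces, so C_x = 0.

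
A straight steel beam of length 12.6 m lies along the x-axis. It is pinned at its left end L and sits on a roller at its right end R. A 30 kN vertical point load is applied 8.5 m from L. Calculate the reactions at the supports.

L_x = 0, L_y = 9.762 kN, R_y = 20.24 kN

Moments about L: R_y·12.6 − 30·8.5 = 0 → R_y = 255/12.6 = 20.2381 ≈ 20.24 kN.
ΣF_y = 0: L_y + 20.2381 − 30 = 0 → L_y = 9.762 kN.
ΣF_x = 0: no horizontal applied forces, so L_x = 0.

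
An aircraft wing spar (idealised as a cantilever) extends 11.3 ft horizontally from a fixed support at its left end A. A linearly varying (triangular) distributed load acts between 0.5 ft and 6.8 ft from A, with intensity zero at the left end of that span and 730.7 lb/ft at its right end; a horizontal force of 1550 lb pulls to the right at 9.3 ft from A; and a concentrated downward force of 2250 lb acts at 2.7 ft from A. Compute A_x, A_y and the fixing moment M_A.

A_x = -1550 lb, A_y = 4552 lb, M_A = 16890 lb·ft

Resultant of the triangular load: ½ × 730.7 × 6.3 = 2301.705 lb, acting at 4.7 ft from A (one-third of the span from the peak).
ΣF_x = 0: A_x + 1550 = 0 → A_x = -1550 lb.
ΣF_y = 0: A_y − ½·730.7·6.3 − 2250 = 0 → A_y = 4552 lb.
ΣM about A: M_A − (½·730.7·6.3)·4.7 − 2250·2.7 = 0 → M_A = 16890 lb·ft.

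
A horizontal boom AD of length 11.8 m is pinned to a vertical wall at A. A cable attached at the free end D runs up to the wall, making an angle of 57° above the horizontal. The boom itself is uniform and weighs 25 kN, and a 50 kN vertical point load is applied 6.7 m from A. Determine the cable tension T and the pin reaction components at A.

ΣM about A: T·sin57°·11.8 − 25·5.9 − 50·6.7 = 0 → T = 482.5/(11.8·0.838671) = 48.7555 ≈ 48.76 kN.
ΣF_x = 0: A_x − T·cos57° = 0 → A_x = 48.7555 × 0.544639 = 26.55 kN.
ΣF_y = 0: A_y + T·sin57° − 25 − 50 = 0 → A_y = 75 − 48.7555 × 0.838671 = 34.11 kN.

T = 48.76 kN, A_x = 26.55 kN, A_y = 34.11 kN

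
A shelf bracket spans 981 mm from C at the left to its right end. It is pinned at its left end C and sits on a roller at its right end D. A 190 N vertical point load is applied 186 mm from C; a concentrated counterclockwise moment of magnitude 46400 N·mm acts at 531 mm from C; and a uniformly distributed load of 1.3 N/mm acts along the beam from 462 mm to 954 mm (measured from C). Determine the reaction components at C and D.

Resultant of the distributed load: 1.3 × 492 = 639.6 N at 708 mm from C.
Taking moments about C: D_y·981 − 190·186 + 46400 − (1.3·492)·708 = 0 → D_y = 441776.8/981 = 450.333 ≈ 450.3 N.
ΣF_y = 0: C_y + 450.333 − 190 − 1.3·492 = 0 → C_y = 379.3 N.
ΣF_x = 0: no horizontal applied forces, so C_x = 0.

C_x = 0, C_y = 379.3 N, D_y = 450.3 N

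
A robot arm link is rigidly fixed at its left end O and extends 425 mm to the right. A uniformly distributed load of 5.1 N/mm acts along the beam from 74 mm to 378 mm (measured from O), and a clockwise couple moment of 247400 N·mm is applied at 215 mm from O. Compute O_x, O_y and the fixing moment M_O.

Resultant of the distributed load: 5.1 × 304 = 1550.4 N at 226 mm from O.
ΣF_x = 0: O_x = 0.
ΣF_y = 0: O_y − 5.1·304 = 0 → O_y = 1550 N.
ΣM about O: M_O − (5.1·304)·226 − 247400 = 0 → M_O = 597800 N·mm.

O_x = 0, O_y = 1550 N, M_O = 597800 N·mm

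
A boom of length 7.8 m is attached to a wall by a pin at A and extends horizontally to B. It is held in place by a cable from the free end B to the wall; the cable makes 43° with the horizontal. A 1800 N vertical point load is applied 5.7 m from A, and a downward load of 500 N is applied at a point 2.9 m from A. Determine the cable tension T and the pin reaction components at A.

T = 2201 N, A_x = 1610 N, A_y = 798.7 N

ΣM about A: T·sin43°·7.8 − 1800·5.7 − 500·2.9 = 0 → T = 11710/(7.8·0.681998) = 2201.3 ≈ 2201 N.
ΣF_x = 0: A_x − T·cos43° = 0 → A_x = 2201.3 × 0.731354 = 1610 N.
ΣF_y = 0: A_y + T·sin43° − 1800 − 500 = 0 → A_y = 2300 − 2201.3 × 0.681998 = 798.7 N.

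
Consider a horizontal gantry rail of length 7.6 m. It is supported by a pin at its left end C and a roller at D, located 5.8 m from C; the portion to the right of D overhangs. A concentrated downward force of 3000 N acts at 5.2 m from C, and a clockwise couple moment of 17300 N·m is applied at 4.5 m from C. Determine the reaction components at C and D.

Moments about C: D_y·5.8 − 3000·5.2 − 17300 = 0 → D_y = 32900/5.8 = 5672.41 ≈ 5672 N.
ΣF_y = 0: C_y + 5672.41 − 3000 = 0 → C_y = -2672 N.
ΣF_x = 0: no horizontal applied forces, so C_x = 0.

C_x = 0, C_y = -2672 N, D_y = 5672 N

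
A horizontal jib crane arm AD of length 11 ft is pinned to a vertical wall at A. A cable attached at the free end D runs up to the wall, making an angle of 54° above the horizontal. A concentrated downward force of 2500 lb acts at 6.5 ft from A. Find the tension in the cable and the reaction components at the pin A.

T = 1826 lb, A_x = 1073 lb, A_y = 1023 lb

ΣM about A: T·sin54°·11 − 2500·6.5 = 0 → T = 16250/(11·0.809017) = 1826.01 ≈ 1826 lb.
ΣF_x = 0: A_x − T·cos54° = 0 → A_x = 1826.01 × 0.587785 = 1073 lb.
ΣF_y = 0: A_y + T·sin54° − 2500 = 0 → A_y = 2500 − 1826.01 × 0.809017 = 1023 lb.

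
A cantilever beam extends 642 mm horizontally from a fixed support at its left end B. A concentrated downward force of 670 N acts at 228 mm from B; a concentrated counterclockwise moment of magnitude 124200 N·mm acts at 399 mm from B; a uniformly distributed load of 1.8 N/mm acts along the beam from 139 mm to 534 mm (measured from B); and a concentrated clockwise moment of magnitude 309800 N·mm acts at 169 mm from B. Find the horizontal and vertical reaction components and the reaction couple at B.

B_x = 0, B_y = 1381 N, M_B = 577600 N·mm

Resultant of the distributed load: 1.8 × 395 = 711 N at 336.5 mm from B.
ΣF_x = 0: B_x = 0.
ΣF_y = 0: B_y − 670 − 1.8·395 = 0 → B_y = 1381 N.
ΣM about B: M_B − 670·228 + 124200 − (1.8·395)·336.5 − 309800 = 0 → M_B = 577600 N·mm.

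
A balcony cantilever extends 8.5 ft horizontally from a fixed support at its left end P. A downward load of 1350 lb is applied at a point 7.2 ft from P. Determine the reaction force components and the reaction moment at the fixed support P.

P_x = 0, P_y = 1350 lb, M_P = 9720 lb·ft

ΣF_x = 0: P_x = 0.
ΣF_y = 0: P_y − 1350 = 0 → P_y = 1350 lb.
ΣM about P: M_P − 1350·7.2 = 0 → M_P = 9720 lb·ft.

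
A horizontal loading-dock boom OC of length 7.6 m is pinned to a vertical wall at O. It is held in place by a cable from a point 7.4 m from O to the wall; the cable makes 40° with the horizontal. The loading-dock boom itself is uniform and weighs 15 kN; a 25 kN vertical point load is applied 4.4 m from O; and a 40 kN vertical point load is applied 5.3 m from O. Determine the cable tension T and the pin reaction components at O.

T = 79.68 kN, O_x = 61.04 kN, O_y = 28.78 kN

ΣM about O: T·sin40°·7.4 − 15·3.8 − 25·4.4 − 40·5.3 = 0 → T = 379/(7.4·0.642788) = 79.6782 ≈ 79.68 kN.
ΣF_x = 0: O_x − T·cos40° = 0 → O_x = 79.6782 × 0.766044 = 61.04 kN.
ΣF_y = 0: O_y + T·sin40° − 15 − 25 − 40 = 0 → O_y = 80 − 79.6782 × 0.642788 = 28.78 kN.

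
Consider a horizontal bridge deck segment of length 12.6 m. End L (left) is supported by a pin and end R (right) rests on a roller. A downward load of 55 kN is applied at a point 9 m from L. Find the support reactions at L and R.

Taking moments about L: R_y·12.6 − 55·9 = 0 → R_y = 495/12.6 = 39.2857 ≈ 39.29 kN.
ΣF_y = 0: L_y + 39.2857 − 55 = 0 → L_y = 15.71 kN.
ΣF_x = 0: no horizontal applied forces, so L_x = 0.

L_x = 0, L_y = 15.71 kN, R_y = 39.29 kN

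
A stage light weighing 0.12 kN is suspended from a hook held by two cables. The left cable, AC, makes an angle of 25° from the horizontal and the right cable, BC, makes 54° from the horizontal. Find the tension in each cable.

T_AC = 0.07185 kN, T_BC = 0.1108 kN

ΣF_x = 0: −T_AC·cos25° + T_BC·cos54° = 0 → T_BC = 1.5419·T_AC.
ΣF_y = 0: T_AC·sin25° + T_BC·sin54° = 0.12.
Substitute: T_AC·(0.422618 + 1.5419·0.809017) = 0.12 → T_AC = 0.0718545 ≈ 0.07185 kN.
Then T_BC = 1.5419 × 0.0718545 = 0.1108 kN.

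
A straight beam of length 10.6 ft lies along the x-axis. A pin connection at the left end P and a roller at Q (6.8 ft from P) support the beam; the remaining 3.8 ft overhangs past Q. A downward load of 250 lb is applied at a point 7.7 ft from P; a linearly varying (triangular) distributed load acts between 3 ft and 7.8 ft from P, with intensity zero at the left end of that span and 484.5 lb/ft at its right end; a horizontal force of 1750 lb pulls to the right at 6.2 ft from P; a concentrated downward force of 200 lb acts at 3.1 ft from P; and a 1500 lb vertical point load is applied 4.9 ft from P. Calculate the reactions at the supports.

P_x = -1750 lb, P_y = 597.5 lb, Q_y = 2515 lb

Resultant of the triangular load: ½ × 484.5 × 4.8 = 1162.8 lb, acting at 6.2 ft from P (one-third of the span from the peak).
ΣM about P: Q_y·6.8 − 250·7.7 − (½·484.5·4.8)·6.2 − 200·3.1 − 1500·4.9 = 0 → Q_y = 17104.36/6.8 = 2515.35 ≈ 2515 lb.
ΣF_y = 0: P_y + 2515.35 − 250 − ½·484.5·4.8 − 200 − 1500 = 0 → P_y = 597.5 lb.
ΣF_x = 0: P_x + 1750 = 0 → P_x = -1750 lb.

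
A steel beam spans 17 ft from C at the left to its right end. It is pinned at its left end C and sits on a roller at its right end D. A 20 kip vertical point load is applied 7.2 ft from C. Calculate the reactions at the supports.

Moments about C: D_y·17 − 20·7.2 = 0 → D_y = 144/17 = 8.47059 ≈ 8.471 kip.
ΣF_y = 0: C_y + 8.47059 − 20 = 0 → C_y = 11.53 kip.
ΣF_x = 0: no horizontal applied forces, so C_x = 0.

C_x = 0, C_y = 11.53 kip, D_y = 8.471 kip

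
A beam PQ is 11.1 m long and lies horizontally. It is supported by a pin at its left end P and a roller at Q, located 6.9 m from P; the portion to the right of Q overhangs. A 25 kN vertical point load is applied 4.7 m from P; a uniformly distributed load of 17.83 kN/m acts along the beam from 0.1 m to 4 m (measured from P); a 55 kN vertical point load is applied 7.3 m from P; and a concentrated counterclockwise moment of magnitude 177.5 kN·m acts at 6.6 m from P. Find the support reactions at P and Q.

P_x = 0, P_y = 79.38 kN, Q_y = 70.15 kN

Resultant of the distributed load: 17.83 × 3.9 = 69.537 kN at 2.05 m from P.
ΣM about P: Q_y·6.9 − 25·4.7 − (17.83·3.9)·2.05 − 55·7.3 + 177.5 = 0 → Q_y = 484.05085/6.9 = 70.1523 ≈ 70.15 kN.
ΣF_y = 0: P_y + 70.1523 − 25 − 17.83·3.9 − 55 = 0 → P_y = 79.38 kN.
ΣF_x = 0: no horizontal applied forces, so P_x = 0.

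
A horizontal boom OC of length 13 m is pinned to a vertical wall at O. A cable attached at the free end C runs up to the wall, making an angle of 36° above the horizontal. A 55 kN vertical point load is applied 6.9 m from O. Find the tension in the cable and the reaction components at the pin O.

T = 49.66 kN, O_x = 40.18 kN, O_y = 25.81 kN

ΣM about O: T·sin36°·13 − 55·6.9 = 0 → T = 379.5/(13·0.587785) = 49.6649 ≈ 49.66 kN.
ΣF_x = 0: O_x − T·cos36° = 0 → O_x = 49.6649 × 0.809017 = 40.18 kN.
ΣF_y = 0: O_y + T·sin36° − 55 = 0 → O_y = 55 − 49.6649 × 0.587785 = 25.81 kN.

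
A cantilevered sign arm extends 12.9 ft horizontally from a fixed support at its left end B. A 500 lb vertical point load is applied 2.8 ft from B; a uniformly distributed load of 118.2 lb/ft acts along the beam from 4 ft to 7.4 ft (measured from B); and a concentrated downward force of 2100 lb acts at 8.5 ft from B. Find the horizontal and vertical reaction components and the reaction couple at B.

B_x = 0, B_y = 3002 lb, M_B = 21540 lb·ft

Resultant of the distributed load: 118.2 × 3.4 = 401.88 lb at 5.7 ft from B.
ΣF_x = 0: B_x = 0.
ΣF_y = 0: B_y − 500 − 118.2·3.4 − 2100 = 0 → B_y = 3002 lb.
ΣM about B: M_B − 500·2.8 − (118.2·3.4)·5.7 − 2100·8.5 = 0 → M_B = 21540 lb·ft.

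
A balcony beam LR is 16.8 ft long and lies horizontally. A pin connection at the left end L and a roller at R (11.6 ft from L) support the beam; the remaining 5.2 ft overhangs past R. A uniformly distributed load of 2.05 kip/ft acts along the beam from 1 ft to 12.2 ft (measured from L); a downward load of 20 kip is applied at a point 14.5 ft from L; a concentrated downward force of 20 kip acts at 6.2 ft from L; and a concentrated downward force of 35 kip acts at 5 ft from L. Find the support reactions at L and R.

Resultant of the distributed load: 2.05 × 11.2 = 22.96 kip at 6.6 ft from L.
ΣM about L: R_y·11.6 − (2.05·11.2)·6.6 − 20·14.5 − 20·6.2 − 35·5 = 0 → R_y = 740.536/11.6 = 63.8393 ≈ 63.84 kip.
ΣF_y = 0: L_y + 63.8393 − 2.05·11.2 − 20 − 20 − 35 = 0 → L_y = 34.12 kip.
ΣF_x = 0: no horizontal applied forces, so L_x = 0.

L_x = 0, L_y = 34.12 kip, R_y = 63.84 kip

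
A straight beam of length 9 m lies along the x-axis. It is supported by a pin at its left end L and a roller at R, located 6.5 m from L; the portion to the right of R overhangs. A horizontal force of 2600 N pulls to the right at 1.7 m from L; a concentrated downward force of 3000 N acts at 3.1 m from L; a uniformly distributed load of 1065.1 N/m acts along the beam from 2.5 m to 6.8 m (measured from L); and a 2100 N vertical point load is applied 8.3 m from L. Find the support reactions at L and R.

Resultant of the distributed load: 1065.1 × 4.3 = 4579.93 N at 4.65 m from L.
ΣM about L: R_y·6.5 − 3000·3.1 − (1065.1·4.3)·4.65 − 2100·8.3 = 0 → R_y = 48026.6745/6.5 = 7388.72 ≈ 7389 N.
ΣF_y = 0: L_y + 7388.72 − 3000 − 1065.1·4.3 − 2100 = 0 → L_y = 2291 N.
ΣF_x = 0: L_x + 2600 = 0 → L_x = -2600 N.

L_x = -2600 N, L_y = 2291 N, R_y = 7389 N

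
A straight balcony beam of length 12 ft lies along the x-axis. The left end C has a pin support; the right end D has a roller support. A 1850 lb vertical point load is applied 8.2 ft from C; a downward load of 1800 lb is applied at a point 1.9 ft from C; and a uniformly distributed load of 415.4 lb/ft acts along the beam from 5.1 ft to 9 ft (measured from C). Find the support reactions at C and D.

Resultant of the distributed load: 415.4 × 3.9 = 1620.06 lb at 7.05 ft from C.
Moments about C: D_y·12 − 1850·8.2 − 1800·1.9 − (415.4·3.9)·7.05 = 0 → D_y = 30011.423/12 = 2500.95 ≈ 2501 lb.
ΣF_y = 0: C_y + 2500.95 − 1850 − 1800 − 415.4·3.9 = 0 → C_y = 2769 lb.
ΣF_x = 0: no horizontal applied forces, so C_x = 0.

C_x = 0, C_y = 2769 lb, D_y = 2501 lb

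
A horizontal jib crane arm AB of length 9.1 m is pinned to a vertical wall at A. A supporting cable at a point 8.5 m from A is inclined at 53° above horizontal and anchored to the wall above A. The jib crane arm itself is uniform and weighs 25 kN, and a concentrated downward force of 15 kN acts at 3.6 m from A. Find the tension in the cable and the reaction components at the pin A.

ΣM about A: T·sin53°·8.5 − 25·4.55 − 15·3.6 = 0 → T = 167.75/(8.5·0.798636) = 24.7113 ≈ 24.71 kN.
ΣF_x = 0: A_x − T·cos53° = 0 → A_x = 24.7113 × 0.601815 = 14.87 kN.
ΣF_y = 0: A_y + T·sin53° − 25 − 15 = 0 → A_y = 40 − 24.7113 × 0.798636 = 20.26 kN.

T = 24.71 kN, A_x = 14.87 kN, A_y = 20.26 kN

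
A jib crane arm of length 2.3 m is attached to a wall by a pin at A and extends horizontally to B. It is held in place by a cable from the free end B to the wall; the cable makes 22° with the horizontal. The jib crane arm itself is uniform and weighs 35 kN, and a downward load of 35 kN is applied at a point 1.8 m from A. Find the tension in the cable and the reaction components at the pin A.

T = 119.8 kN, A_x = 111.1 kN, A_y = 25.11 kN

ΣM about A: T·sin22°·2.3 − 35·1.15 − 35·1.8 = 0 → T = 103.25/(2.3·0.374607) = 119.836 ≈ 119.8 kN.
ΣF_x = 0: A_x − T·cos22° = 0 → A_x = 119.836 × 0.927184 = 111.1 kN.
ΣF_y = 0: A_y + T·sin22° − 35 − 35 = 0 → A_y = 70 − 119.836 × 0.374607 = 25.11 kN.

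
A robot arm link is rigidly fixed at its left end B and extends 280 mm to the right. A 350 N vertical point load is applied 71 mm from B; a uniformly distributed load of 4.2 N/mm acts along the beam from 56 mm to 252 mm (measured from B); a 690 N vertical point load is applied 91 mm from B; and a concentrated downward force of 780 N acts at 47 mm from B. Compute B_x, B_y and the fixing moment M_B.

Resultant of the distributed load: 4.2 × 196 = 823.2 N at 154 mm from B.
ΣF_x = 0: B_x = 0.
ΣF_y = 0: B_y − 350 − 4.2·196 − 690 − 780 = 0 → B_y = 2643 N.
ΣM about B: M_B − 350·71 − (4.2·196)·154 − 690·91 − 780·47 = 0 → M_B = 251100 N·mm.

B_x = 0, B_y = 2643 N, M_B = 251100 N·mm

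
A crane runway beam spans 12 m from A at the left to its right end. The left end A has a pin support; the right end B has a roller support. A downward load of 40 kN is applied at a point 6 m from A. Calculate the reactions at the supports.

A_x = 0, A_y = 20.00 kN, B_y = 20.00 kN

ΣM about A: B_y·12 − 40·6 = 0 → B_y = 240/12 = 20.00 kN.
ΣF_y = 0: A_y + 20 − 40 = 0 → A_y = 20.00 kN.
ΣF_x = 0: no horizontal applied forces, so A_x = 0.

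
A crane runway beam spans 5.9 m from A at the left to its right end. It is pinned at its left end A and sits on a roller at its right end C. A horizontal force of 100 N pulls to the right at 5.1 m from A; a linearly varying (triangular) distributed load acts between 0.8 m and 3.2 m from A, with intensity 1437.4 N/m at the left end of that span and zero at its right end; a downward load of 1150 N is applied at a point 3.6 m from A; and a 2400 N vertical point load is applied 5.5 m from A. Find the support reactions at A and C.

A_x = -100.0 N, A_y = 1868 N, C_y = 3407 N

Resultant of the triangular load: ½ × 1437.4 × 2.4 = 1724.88 N, acting at 1.6 m from A (one-third of the span from the peak).
Moments about A: C_y·5.9 − (½·1437.4·2.4)·1.6 − 1150·3.6 − 2400·5.5 = 0 → C_y = 20099.808/5.9 = 3406.75 ≈ 3407 N.
ΣF_y = 0: A_y + 3406.75 − ½·1437.4·2.4 − 1150 − 2400 = 0 → A_y = 1868 N.
ΣF_x = 0: A_x + 100 = 0 → A_x = -100.0 N.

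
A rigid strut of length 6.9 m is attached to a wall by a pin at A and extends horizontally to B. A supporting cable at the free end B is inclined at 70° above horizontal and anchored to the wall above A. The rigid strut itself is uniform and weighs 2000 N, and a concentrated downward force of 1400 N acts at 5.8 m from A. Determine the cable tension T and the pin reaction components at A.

ΣM about A: T·sin70°·6.9 − 2000·3.45 − 1400·5.8 = 0 → T = 15020/(6.9·0.939693) = 2316.51 ≈ 2317 N.
ΣF_x = 0: A_x − T·cos70° = 0 → A_x = 2316.51 × 0.34202 = 792.3 N.
ΣF_y = 0: A_y + T·sin70° − 2000 − 1400 = 0 → A_y = 3400 − 2316.51 × 0.939693 = 1223 N.

T = 2317 N, A_x = 792.3 N, A_y = 1223 N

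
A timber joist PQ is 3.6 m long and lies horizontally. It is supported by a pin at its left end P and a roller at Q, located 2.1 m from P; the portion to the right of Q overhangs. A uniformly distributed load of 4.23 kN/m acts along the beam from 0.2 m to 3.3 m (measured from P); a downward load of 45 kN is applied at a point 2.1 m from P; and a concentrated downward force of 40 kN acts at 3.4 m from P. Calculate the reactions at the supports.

P_x = 0, P_y = -22.58 kN, Q_y = 120.7 kN

Resultant of the distributed load: 4.23 × 3.1 = 13.113 kN at 1.75 m from P.
Moments about P: Q_y·2.1 − (4.23·3.1)·1.75 − 45·2.1 − 40·3.4 = 0 → Q_y = 253.44775/2.1 = 120.689 ≈ 120.7 kN.
ΣF_y = 0: P_y + 120.689 − 4.23·3.1 − 45 − 40 = 0 → P_y = -22.58 kN.
ΣF_x = 0: no horizontal applied forces, so P_x = 0.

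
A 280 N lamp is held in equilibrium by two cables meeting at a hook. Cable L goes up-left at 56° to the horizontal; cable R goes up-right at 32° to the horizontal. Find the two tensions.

ΣF_x = 0: −T_L·cos56° + T_R·cos32° = 0 → T_R = 0.659388·T_L.
ΣF_y = 0: T_L·sin56° + T_R·sin32° = 280.
Substitute: T_L·(0.829038 + 0.659388·0.529919) = 280 → T_L = 237.598 ≈ 237.6 N.
Then T_R = 0.659388 × 237.598 = 156.7 N.

T_L = 237.6 N, T_R = 156.7 N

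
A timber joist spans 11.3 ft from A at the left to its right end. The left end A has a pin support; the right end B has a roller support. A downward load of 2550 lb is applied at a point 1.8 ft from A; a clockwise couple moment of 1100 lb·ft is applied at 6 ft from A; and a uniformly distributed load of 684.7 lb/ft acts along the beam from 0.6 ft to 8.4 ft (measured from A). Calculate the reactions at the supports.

Resultant of the distributed load: 684.7 × 7.8 = 5340.66 lb at 4.5 ft from A.
Taking moments about A: B_y·11.3 − 2550·1.8 − 1100 − (684.7·7.8)·4.5 = 0 → B_y = 29722.97/11.3 = 2630.35 ≈ 2630 lb.
ΣF_y = 0: A_y + 2630.35 − 2550 − 684.7·7.8 = 0 → A_y = 5260 lb.
ΣF_x = 0: no horizontal applied forces, so A_x = 0.

A_x = 0, A_y = 5260 lb, B_y = 2630 lb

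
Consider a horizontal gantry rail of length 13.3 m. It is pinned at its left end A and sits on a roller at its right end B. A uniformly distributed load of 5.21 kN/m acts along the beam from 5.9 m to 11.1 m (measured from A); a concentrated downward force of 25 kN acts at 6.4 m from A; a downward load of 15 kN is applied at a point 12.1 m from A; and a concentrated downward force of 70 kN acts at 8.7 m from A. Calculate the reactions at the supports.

Resultant of the distributed load: 5.21 × 5.2 = 27.092 kN at 8.5 m from A.
Moments about A: B_y·13.3 − (5.21·5.2)·8.5 − 25·6.4 − 15·12.1 − 70·8.7 = 0 → B_y = 1180.782/13.3 = 88.7806 ≈ 88.78 kN.
ΣF_y = 0: A_y + 88.7806 − 5.21·5.2 − 25 − 15 − 70 = 0 → A_y = 48.31 kN.
ΣF_x = 0: no horizontal applied forces, so A_x = 0.

A_x = 0, A_y = 48.31 kN, B_y = 88.78 kN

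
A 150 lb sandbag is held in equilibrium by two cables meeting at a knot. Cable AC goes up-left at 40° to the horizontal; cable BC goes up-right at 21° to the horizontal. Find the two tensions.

T_AC = 160.1 lb, T_BC = 131.4 lb

ΣF_x = 0: −T_AC·cos40° + T_BC·cos21° = 0 → T_BC = 0.820545·T_AC.
ΣF_y = 0: T_AC·sin40° + T_BC·sin21° = 150.
Substitute: T_AC·(0.642788 + 0.820545·0.358368) = 150 → T_AC = 160.112 ≈ 160.1 lb.
Then T_BC = 0.820545 × 160.112 = 131.4 lb.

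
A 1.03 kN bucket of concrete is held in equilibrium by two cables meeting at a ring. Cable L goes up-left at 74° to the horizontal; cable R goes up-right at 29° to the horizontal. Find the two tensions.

ΣF_x = 0: −T_L·cos74° + T_R·cos29° = 0 → T_R = 0.315151·T_L.
ΣF_y = 0: T_L·sin74° + T_R·sin29° = 1.03.
Substitute: T_L·(0.961262 + 0.315151·0.48481) = 1.03 → T_L = 0.924554 ≈ 0.9246 kN.
Then T_R = 0.315151 × 0.924554 = 0.2914 kN.

T_L = 0.9246 kN, T_R = 0.2914 kN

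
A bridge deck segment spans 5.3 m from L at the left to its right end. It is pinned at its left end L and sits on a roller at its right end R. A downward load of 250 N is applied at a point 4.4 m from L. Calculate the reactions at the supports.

L_x = 0, L_y = 42.45 N, R_y = 207.5 N

Moments about L: R_y·5.3 − 250·4.4 = 0 → R_y = 1100/5.3 = 207.547 ≈ 207.5 N.
ΣF_y = 0: L_y + 207.547 − 250 = 0 → L_y = 42.45 N.
ΣF_x = 0: no horizontal applied forces, so L_x = 0.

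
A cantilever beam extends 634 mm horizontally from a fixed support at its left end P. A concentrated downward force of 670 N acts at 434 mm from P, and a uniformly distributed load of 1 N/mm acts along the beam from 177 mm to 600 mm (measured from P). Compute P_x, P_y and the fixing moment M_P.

P_x = 0, P_y = 1093 N, M_P = 455100 N·mm

Resultant of the distributed load: 1 × 423 = 423 N at 388.5 mm from P.
ΣF_x = 0: P_x = 0.
ΣF_y = 0: P_y − 670 − 1·423 = 0 → P_y = 1093 N.
ΣM about P: M_P − 670·434 − (1·423)·388.5 = 0 → M_P = 455100 N·mm.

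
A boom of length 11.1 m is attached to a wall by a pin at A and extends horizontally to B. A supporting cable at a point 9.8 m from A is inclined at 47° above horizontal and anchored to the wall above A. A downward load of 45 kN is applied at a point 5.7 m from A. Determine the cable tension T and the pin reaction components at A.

ΣM about A: T·sin47°·9.8 − 45·5.7 = 0 → T = 256.5/(9.8·0.731354) = 35.7877 ≈ 35.79 kN.
ΣF_x = 0: A_x − T·cos47° = 0 → A_x = 35.7877 × 0.681998 = 24.41 kN.
ΣF_y = 0: A_y + T·sin47° − 45 = 0 → A_y = 45 − 35.7877 × 0.731354 = 18.83 kN.

T = 35.79 kN, A_x = 24.41 kN, A_y = 18.83 kN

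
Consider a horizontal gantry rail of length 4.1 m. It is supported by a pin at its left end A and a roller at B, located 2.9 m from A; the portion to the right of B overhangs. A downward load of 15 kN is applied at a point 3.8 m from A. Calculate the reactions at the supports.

Moments about A: B_y·2.9 − 15·3.8 = 0 → B_y = 57/2.9 = 19.6552 ≈ 19.66 kN.
ΣF_y = 0: A_y + 19.6552 − 15 = 0 → A_y = -4.655 kN.
ΣF_x = 0: no horizontal applied forces, so A_x = 0.

A_x = 0, A_y = -4.655 kN, B_y = 19.66 kN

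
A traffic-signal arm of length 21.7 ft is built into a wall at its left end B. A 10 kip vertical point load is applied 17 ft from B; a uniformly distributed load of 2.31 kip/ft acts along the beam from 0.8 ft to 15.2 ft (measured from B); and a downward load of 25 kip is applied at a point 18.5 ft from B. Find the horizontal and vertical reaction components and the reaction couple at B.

Resultant of the distributed load: 2.31 × 14.4 = 33.264 kip at 8 ft from B.
ΣF_x = 0: B_x = 0.
ΣF_y = 0: B_y − 10 − 2.31·14.4 − 25 = 0 → B_y = 68.26 kip.
ΣM about B: M_B − 10·17 − (2.31·14.4)·8 − 25·18.5 = 0 → M_B = 898.6 kip·ft.

B_x = 0, B_y = 68.26 kip, M_B = 898.6 kip·ft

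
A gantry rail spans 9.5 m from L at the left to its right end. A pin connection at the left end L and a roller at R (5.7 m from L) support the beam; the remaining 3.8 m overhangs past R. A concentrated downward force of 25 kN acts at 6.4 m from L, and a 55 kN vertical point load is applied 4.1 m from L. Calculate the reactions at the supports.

L_x = 0, L_y = 12.37 kN, R_y = 67.63 kN

Moments about L: R_y·5.7 − 25·6.4 − 55·4.1 = 0 → R_y = 385.5/5.7 = 67.6316 ≈ 67.63 kN.
ΣF_y = 0: L_y + 67.6316 − 25 − 55 = 0 → L_y = 12.37 kN.
ΣF_x = 0: no horizontal applied forces, so L_x = 0.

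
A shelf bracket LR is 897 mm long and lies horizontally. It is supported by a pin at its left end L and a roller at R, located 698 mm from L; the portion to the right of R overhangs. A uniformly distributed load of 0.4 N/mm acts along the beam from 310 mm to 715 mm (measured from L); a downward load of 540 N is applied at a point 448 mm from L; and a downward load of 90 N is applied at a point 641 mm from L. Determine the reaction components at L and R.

L_x = 0, L_y = 243.8 N, R_y = 548.2 N

Resultant of the distributed load: 0.4 × 405 = 162 N at 512.5 mm from L.
Moments about L: R_y·698 − (0.4·405)·512.5 − 540·448 − 90·641 = 0 → R_y = 382635/698 = 548.188 ≈ 548.2 N.
ΣF_y = 0: L_y + 548.188 − 0.4·405 − 540 − 90 = 0 → L_y = 243.8 N.
ΣF_x = 0: no horizontal applied forces, so L_x = 0.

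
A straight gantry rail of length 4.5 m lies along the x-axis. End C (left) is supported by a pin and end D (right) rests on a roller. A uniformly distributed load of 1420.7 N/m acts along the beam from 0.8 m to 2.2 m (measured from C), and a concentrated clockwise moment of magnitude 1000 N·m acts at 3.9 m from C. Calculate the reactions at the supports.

C_x = 0, C_y = 1104 N, D_y = 885.2 N

Resultant of the distributed load: 1420.7 × 1.4 = 1988.98 N at 1.5 m from C.
Taking moments about C: D_y·4.5 − (1420.7·1.4)·1.5 − 1000 = 0 → D_y = 3983.47/4.5 = 885.216 ≈ 885.2 N.
ΣF_y = 0: C_y + 885.216 − 1420.7·1.4 = 0 → C_y = 1104 N.
ΣF_x = 0: no horizontal applied forces, so C_x = 0.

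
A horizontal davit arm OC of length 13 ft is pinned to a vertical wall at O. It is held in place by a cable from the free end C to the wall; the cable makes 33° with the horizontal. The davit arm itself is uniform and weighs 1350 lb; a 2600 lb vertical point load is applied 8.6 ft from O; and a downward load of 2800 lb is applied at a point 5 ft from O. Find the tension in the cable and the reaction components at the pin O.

ΣM about O: T·sin33°·13 − 1350·6.5 − 2600·8.6 − 2800·5 = 0 → T = 45135/(13·0.544639) = 6374.72 ≈ 6375 lb.
ΣF_x = 0: O_x − T·cos33° = 0 → O_x = 6374.72 × 0.838671 = 5346 lb.
ΣF_y = 0: O_y + T·sin33° − 1350 − 2600 − 2800 = 0 → O_y = 6750 − 6374.72 × 0.544639 = 3278 lb.

T = 6375 lb, O_x = 5346 lb, O_y = 3278 lb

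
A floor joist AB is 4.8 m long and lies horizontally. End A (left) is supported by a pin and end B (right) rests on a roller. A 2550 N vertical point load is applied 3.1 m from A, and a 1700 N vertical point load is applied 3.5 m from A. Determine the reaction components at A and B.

Taking moments about A: B_y·4.8 − 2550·3.1 − 1700·3.5 = 0 → B_y = 13855/4.8 = 2886.46 ≈ 2886 N.
ΣF_y = 0: A_y + 2886.46 − 2550 − 1700 = 0 → A_y = 1364 N.
ΣF_x = 0: no horizontal applied forces, so A_x = 0.

A_x = 0, A_y = 1364 N, B_y = 2886 N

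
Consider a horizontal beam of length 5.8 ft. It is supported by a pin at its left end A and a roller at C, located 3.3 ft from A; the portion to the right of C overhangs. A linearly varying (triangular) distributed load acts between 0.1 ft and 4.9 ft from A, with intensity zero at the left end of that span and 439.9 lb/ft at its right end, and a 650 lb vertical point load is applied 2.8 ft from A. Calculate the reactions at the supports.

A_x = 0, A_y = 98.48 lb, C_y = 1607 lb

Resultant of the triangular load: ½ × 439.9 × 4.8 = 1055.76 lb, acting at 3.3 ft from A (one-third of the span from the peak).
ΣM about A: C_y·3.3 − (½·439.9·4.8)·3.3 − 650·2.8 = 0 → C_y = 5304.008/3.3 = 1607.28 ≈ 1607 lb.
ΣF_y = 0: A_y + 1607.28 − ½·439.9·4.8 − 650 = 0 → A_y = 98.48 lb.
ΣF_x = 0: no horizontal applied forces, so A_x = 0.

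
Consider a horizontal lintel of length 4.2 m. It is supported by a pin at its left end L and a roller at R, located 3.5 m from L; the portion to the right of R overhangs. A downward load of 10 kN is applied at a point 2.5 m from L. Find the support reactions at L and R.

L_x = 0, L_y = 2.857 kN, R_y = 7.143 kN

ΣM about L: R_y·3.5 − 10·2.5 = 0 → R_y = 25/3.5 = 7.14286 ≈ 7.143 kN.
ΣF_y = 0: L_y + 7.14286 − 10 = 0 → L_y = 2.857 kN.
ΣF_x = 0: no horizontal applied forces, so L_x = 0.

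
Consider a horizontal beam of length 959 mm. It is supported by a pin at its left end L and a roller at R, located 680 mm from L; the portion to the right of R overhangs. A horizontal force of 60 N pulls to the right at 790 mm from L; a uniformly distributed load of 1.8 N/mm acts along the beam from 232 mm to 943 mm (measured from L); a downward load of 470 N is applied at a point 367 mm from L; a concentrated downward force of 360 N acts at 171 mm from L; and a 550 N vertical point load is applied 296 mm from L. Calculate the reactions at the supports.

Resultant of the distributed load: 1.8 × 711 = 1279.8 N at 587.5 mm from L.
Moments about L: R_y·680 − (1.8·711)·587.5 − 470·367 − 360·171 − 550·296 = 0 → R_y = 1148732.5/680 = 1689.31 ≈ 1689 N.
ΣF_y = 0: L_y + 1689.31 − 1.8·711 − 470 − 360 − 550 = 0 → L_y = 970.5 N.
ΣF_x = 0: L_x + 60 = 0 → L_x = -60.00 N.

L_x = -60.00 N, L_y = 970.5 N, R_y = 1689 N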